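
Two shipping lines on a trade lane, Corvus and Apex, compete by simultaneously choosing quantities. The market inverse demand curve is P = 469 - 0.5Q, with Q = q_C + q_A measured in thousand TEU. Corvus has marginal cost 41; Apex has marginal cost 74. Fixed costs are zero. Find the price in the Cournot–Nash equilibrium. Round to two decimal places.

194.67

Corvus's profit: π_C = (469 - 0.5Q)q_C - (41q_C). Setting ∂π_C/∂q_C = 0: 428 - q_C - (1/2)(q_A) = 0.
Apex's profit: π_A = (469 - 0.5Q)q_A - (74q_A). Setting ∂π_A/∂q_A = 0: 395 - q_A - (1/2)(q_C) = 0.
Best responses: q_C = (428 - (1/2)q_A), q_A = (395 - (1/2)q_C).
Solving the pair: q_C = 922/3, q_A = 724/3.
Total output Q = 1646/3, so price P = 469 - (1/2)·(1646/3) = 584/3.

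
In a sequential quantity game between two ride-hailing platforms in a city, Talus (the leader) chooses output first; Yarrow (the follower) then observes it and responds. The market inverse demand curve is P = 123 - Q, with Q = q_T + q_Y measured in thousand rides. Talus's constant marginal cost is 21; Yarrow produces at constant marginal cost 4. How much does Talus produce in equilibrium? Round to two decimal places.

Solve by backward induction. Given q_T, the follower Yarrow maximises π_Y = (123 - q_T - q_Y)q_Y - 4q_Y.
∂π_Y/∂q_Y = 119 - q_T - 2q_Y = 0 gives the reaction function q_Y = (119 - q_T)/2.
The leader anticipates this reaction. Substituting into P = 123 - Q gives P = 127/2 - (1/2)q_T, so π_T = (127/2 - (1/2)q_T)q_T - 21q_T.
Maximising: ∂π_T/∂q_T = 85/2 - q_T = 0, giving q_T = 85/2.
Then q_Y = (119 - 85/2)/2 = 153/4.

42.50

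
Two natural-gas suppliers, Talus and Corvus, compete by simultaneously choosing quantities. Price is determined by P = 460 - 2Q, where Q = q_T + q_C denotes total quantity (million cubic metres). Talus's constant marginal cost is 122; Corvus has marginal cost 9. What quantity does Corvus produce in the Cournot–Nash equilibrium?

Talus's profit: π_T = (460 - 2Q)q_T - (122q_T). Setting ∂π_T/∂q_T = 0: 338 - 4q_T - 2(q_C) = 0.
Corvus's profit: π_C = (460 - 2Q)q_C - (9q_C). Setting ∂π_C/∂q_C = 0: 451 - 4q_C - 2(q_T) = 0.
Rearranging gives the reaction functions q_T = (338 - 2q_C)/4 and q_C = (451 - 2q_T)/4.
Solving the pair: q_T = 75/2, q_C = 94.

94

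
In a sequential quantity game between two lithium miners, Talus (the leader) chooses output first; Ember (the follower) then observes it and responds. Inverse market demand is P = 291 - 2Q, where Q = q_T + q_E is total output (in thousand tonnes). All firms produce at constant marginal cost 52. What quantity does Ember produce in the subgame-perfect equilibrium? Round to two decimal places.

29.88

Solve by backward induction. Given q_T, the follower Ember maximises π_E = (291 - 2q_T - 2q_E)q_E - 52q_E.
Follower FOC: 239 - 2q_T - 4q_E = 0, so q_E(q_T) = (239 - 2q_T)/4.
The leader anticipates this reaction. Substituting into P = 291 - 2Q gives P = 343/2 - q_T, so π_T = (343/2 - q_T)q_T - 52q_T.
The leader's first-order condition 239/2 - 2q_T = 0 yields q_T = 239/4.
Then q_E = (239 - 2·(239/4))/4 = 239/8.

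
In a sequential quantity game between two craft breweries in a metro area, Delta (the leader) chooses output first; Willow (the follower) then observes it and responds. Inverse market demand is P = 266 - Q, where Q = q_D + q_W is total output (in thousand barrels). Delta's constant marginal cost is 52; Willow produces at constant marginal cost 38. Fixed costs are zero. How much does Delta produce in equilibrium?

100

The follower Willow best-responds to any q_D: π_W = (266 - Q)q_W - 38q_W.
Follower FOC: 228 - q_D - 2q_W = 0, so q_W(q_D) = (228 - q_D)/2.
Delta substitutes q_W(q_D) into its own profit: π_D = q_D(266 - q_D - (228 - q_D)/2) - 52q_D = (152 - (1/2)q_D)q_D - 52q_D.
The leader's first-order condition 100 - q_D = 0 yields q_D = 100.
Then q_W = (228 - 100)/2 = 64.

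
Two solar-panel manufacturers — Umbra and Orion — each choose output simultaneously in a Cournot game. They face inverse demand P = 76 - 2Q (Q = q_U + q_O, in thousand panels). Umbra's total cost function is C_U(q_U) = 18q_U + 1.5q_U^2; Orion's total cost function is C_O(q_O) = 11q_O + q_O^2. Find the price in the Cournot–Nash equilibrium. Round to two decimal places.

46.68

Umbra's profit: π_U = (76 - 2Q)q_U - (18q_U + (3/2)q_U²). Setting ∂π_U/∂q_U = 0: 58 - 7q_U - 2(q_O) = 0.
Orion's first-order condition: 65 - 6q_O - 2(q_U) = 0.
Rearranging gives the reaction functions q_U = (58 - 2q_O)/7 and q_O = (65 - 2q_U)/6.
Substituting one into the other gives q_U = 109/19 and q_O = 339/38.
Total output Q = 557/38, so price P = 76 - 2·(557/38) = 887/19.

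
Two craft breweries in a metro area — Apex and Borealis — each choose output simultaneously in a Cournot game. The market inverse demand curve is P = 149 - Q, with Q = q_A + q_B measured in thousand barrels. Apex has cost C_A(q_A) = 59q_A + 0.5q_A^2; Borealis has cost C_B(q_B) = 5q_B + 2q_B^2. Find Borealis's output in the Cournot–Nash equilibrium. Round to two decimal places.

Apex's profit: π_A = (149 - Q)q_A - (59q_A + (1/2)q_A²). Setting ∂π_A/∂q_A = 0: 90 - 3q_A - (q_B) = 0.
Borealis's first-order condition: 144 - 6q_B - (q_A) = 0.
Best responses: q_A = (90 - q_B)/3, q_B = (144 - q_A)/6.
Substituting one into the other gives q_A = 396/17 and q_B = 342/17.

20.12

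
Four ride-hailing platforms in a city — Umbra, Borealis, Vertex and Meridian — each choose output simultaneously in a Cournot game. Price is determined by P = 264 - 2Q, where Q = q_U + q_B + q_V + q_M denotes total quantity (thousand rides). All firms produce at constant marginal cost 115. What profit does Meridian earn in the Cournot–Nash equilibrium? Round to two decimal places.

Each firm earns π_i = (264 - 2Q)q_i - 115q_i.
Setting ∂π_i/∂q_i = 0 with rivals' quantities fixed: 149 - 4q_i - 2·Σ_{j≠i} q_j = 0.
By symmetry each firm produces the same amount; substituting Σ_{j≠i} q_j = 3q_i yields q_i = 149/10.
Price P = 264 - 2·(298/5) = 724/5.
Meridian's profit: (724/5 - 115)·(149/10) = 444.0200.

444.02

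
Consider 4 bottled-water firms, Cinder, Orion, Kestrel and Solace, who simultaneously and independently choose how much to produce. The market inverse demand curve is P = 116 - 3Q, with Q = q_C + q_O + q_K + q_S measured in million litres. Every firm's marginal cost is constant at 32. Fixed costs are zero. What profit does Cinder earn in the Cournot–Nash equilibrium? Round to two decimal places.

94.08

A representative firm's profit is π_i = q_i(116 - 3Q) - 32q_i.
Setting ∂π_i/∂q_i = 0 with rivals' quantities fixed: 84 - 6q_i - 3·Σ_{j≠i} q_j = 0.
By symmetry each firm produces the same amount; substituting Σ_{j≠i} q_j = 3q_i yields q_i = 84/15 = 28/5.
Price P = 116 - 3·(112/5) = 244/5.
Cinder's profit: (244/5 - 32)·(28/5) = 94.0800.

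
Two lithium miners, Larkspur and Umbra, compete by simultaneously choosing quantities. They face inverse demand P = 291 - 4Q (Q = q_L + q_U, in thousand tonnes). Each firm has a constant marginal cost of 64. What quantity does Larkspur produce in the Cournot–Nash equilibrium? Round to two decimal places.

A representative firm's profit is π_i = q_i(291 - 4Q) - 64q_i.
Setting ∂π_i/∂q_i = 0 with rivals' quantities fixed: 227 - 8q_i - 4q_j = 0.
With identical firms every q_j equals q_i, so q_j = q_i and 227 = 12q_i, giving q_i = 227/12.

18.92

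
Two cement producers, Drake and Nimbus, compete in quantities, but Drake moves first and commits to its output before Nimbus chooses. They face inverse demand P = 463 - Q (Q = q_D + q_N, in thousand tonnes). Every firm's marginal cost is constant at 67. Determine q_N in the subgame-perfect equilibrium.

Solve by backward induction. Given q_D, the follower Nimbus maximises π_N = (463 - q_D - q_N)q_N - 67q_N.
Setting the follower's marginal profit to zero, 396 - q_D - 2q_N = 0, i.e. q_N = (396 - q_D)/2.
Drake substitutes q_N(q_D) into its own profit: π_D = q_D(463 - q_D - (396 - q_D)/2) - 67q_D = (265 - (1/2)q_D)q_D - 67q_D.
Leader FOC: 198 - q_D = 0, so q_D = 198.
Then q_N = (396 - 198)/2 = 99.

99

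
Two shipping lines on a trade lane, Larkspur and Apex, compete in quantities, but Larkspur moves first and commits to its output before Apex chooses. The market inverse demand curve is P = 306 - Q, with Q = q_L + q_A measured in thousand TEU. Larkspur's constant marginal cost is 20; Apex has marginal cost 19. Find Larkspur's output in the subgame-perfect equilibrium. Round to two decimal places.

142.50

Solve by backward induction. Given q_L, the follower Apex maximises π_A = (306 - q_L - q_A)q_A - 19q_A.
Follower FOC: 287 - q_L - 2q_A = 0, so q_A(q_L) = (287 - q_L)/2.
The leader anticipates this reaction. Substituting into P = 306 - Q gives P = 325/2 - (1/2)q_L, so π_L = (325/2 - (1/2)q_L)q_L - 20q_L.
Leader FOC: 285/2 - q_L = 0, so q_L = 285/2.
Then q_A = (287 - 285/2)/2 = 289/4.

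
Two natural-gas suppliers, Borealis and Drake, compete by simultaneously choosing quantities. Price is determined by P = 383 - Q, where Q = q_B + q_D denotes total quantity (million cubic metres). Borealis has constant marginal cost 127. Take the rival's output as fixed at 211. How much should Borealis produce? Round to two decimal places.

With the rival's output fixed at 211, Borealis's profit is π_B = (383 - 211 - q_B)q_B - (127q_B) = (172 - q_B)q_B - (127q_B).
∂π_B/∂q_B = 45 - 2q_B = 0, so q_B = 45/2.

22.50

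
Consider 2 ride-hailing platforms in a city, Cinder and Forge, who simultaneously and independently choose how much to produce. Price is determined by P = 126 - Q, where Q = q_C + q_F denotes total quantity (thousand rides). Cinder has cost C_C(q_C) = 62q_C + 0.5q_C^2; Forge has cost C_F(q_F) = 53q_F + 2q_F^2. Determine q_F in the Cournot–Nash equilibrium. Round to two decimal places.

9.12

Cinder's profit: π_C = (126 - Q)q_C - (62q_C + (1/2)q_C²). Setting ∂π_C/∂q_C = 0: 64 - 3q_C - (q_F) = 0.
Forge's first-order condition: 73 - 6q_F - (q_C) = 0.
So q_C = (64 - q_F)/3 and q_F = (73 - q_C)/6.
Solving the pair: q_C = 311/17, q_F = 155/17.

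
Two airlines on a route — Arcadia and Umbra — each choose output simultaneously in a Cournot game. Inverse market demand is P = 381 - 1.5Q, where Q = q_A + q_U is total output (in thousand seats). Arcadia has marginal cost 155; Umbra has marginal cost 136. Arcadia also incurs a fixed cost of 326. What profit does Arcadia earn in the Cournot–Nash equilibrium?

2848

Arcadia's profit: π_A = (381 - 1.5Q)q_A - (155q_A). Setting ∂π_A/∂q_A = 0: 226 - 3q_A - (3/2)(q_U) = 0.
Umbra's profit: π_U = (381 - 1.5Q)q_U - (136q_U). Setting ∂π_U/∂q_U = 0: 245 - 3q_U - (3/2)(q_A) = 0.
Best responses: q_A = (226 - (3/2)q_U)/3, q_U = (245 - (3/2)q_A)/3.
Solving the pair: q_A = 46, q_U = 176/3.
Price P = 381 - (3/2)·(314/3) = 224.
Arcadia's profit: (224 - 155)·46 - 326 = 2848.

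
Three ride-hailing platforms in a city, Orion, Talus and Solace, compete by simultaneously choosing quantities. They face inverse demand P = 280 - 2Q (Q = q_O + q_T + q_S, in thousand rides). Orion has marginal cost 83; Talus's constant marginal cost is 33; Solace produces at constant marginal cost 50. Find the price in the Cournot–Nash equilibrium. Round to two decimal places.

111.50

Orion's profit: π_O = (280 - 2Q)q_O - (83q_O). Setting ∂π_O/∂q_O = 0: 197 - 4q_O - 2(q_T + q_S) = 0.
Talus's first-order condition: 247 - 4q_T - 2(q_O + q_S) = 0.
Solace's profit: π_S = (280 - 2Q)q_S - (50q_S). Setting ∂π_S/∂q_S = 0: 230 - 4q_S - 2(q_O + q_T) = 0.
Adding the 3 first-order conditions: 674 − 8Q = 0, so Q = 337/4.
Back-substituting: q_O = (197 − 337/2)/2 = 57/4, q_T = (247 − 337/2)/2 = 157/4, q_S = (230 − 337/2)/2 = 123/4.
Total output Q = 337/4, so price P = 280 - 2·(337/4) = 223/2.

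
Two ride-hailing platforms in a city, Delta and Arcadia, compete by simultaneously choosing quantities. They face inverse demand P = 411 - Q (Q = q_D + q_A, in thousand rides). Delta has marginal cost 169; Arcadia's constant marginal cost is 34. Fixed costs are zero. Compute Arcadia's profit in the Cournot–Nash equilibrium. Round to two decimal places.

29127.11

Delta's profit: π_D = (411 - Q)q_D - (169q_D). Setting ∂π_D/∂q_D = 0: 242 - 2q_D - (q_A) = 0.
Arcadia's profit: π_A = (411 - Q)q_A - (34q_A). Setting ∂π_A/∂q_A = 0: 377 - 2q_A - (q_D) = 0.
So q_D = (242 - q_A)/2 and q_A = (377 - q_D)/2.
Substituting one into the other gives q_D = 107/3 and q_A = 512/3.
Price P = 411 - 619/3 = 614/3.
Arcadia's profit: (614/3 - 34)·(512/3) = 29127.1111.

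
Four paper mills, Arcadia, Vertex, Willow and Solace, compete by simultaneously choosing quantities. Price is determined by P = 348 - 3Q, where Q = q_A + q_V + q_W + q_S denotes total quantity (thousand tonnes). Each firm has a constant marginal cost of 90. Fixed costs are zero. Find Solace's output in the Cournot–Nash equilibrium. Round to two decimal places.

17.20

A representative firm's profit is π_i = q_i(348 - 3Q) - 90q_i.
First-order condition (treating rivals' output as given): 258 - 6q_i - 3·Σ_{j≠i} q_j = 0.
With identical firms every q_j equals q_i, so Σ_{j≠i} q_j = 3q_i and 258 = 15q_i, giving q_i = 86/5.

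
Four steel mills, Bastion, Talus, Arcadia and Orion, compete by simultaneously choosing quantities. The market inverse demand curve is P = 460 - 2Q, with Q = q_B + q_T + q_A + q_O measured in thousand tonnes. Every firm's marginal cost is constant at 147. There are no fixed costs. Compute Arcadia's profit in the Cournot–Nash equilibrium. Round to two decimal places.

Each firm earns π_i = (460 - 2Q)q_i - 147q_i.
Setting ∂π_i/∂q_i = 0 with rivals' quantities fixed: 313 - 4q_i - 2·Σ_{j≠i} q_j = 0.
With identical firms every q_j equals q_i, so Σ_{j≠i} q_j = 3q_i and 313 = 10q_i, giving q_i = 313/10.
Price P = 460 - 2·(626/5) = 1048/5.
Arcadia's profit: (1048/5 - 147)·(313/10) = 1959.3800.

1959.38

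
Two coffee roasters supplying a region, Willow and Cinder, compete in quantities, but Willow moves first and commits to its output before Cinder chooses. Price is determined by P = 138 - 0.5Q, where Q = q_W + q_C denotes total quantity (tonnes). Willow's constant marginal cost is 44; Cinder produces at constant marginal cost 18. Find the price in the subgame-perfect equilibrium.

61

Solve by backward induction. Given q_W, the follower Cinder maximises π_C = (138 - (1/2)q_W - (1/2)q_C)q_C - 18q_C.
Follower FOC: 120 - (1/2)q_W - q_C = 0, so q_C(q_W) = (120 - (1/2)q_W).
Willow substitutes q_C(q_W) into its own profit: π_W = q_W(138 - (1/2)q_W - (120 - (1/2)q_W)/2) - 44q_W = (78 - (1/4)q_W)q_W - 44q_W.
Maximising: ∂π_W/∂q_W = 34 - (1/2)q_W = 0, giving q_W = 68.
Then q_C = (120 - (1/2)·68) = 86.
Total output Q = 154, so price P = 138 - (1/2)·154 = 61.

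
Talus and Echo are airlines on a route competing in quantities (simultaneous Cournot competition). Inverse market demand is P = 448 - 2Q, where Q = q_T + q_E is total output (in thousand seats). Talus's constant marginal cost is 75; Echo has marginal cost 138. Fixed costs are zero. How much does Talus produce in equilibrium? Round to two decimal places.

72.67

Talus's profit: π_T = (448 - 2Q)q_T - (75q_T). Setting ∂π_T/∂q_T = 0: 373 - 4q_T - 2(q_E) = 0.
Echo's profit: π_E = (448 - 2Q)q_E - (138q_E). Setting ∂π_E/∂q_E = 0: 310 - 4q_E - 2(q_T) = 0.
Rearranging gives the reaction functions q_T = (373 - 2q_E)/4 and q_E = (310 - 2q_T)/4.
Substituting one into the other gives q_T = 218/3 and q_E = 247/6.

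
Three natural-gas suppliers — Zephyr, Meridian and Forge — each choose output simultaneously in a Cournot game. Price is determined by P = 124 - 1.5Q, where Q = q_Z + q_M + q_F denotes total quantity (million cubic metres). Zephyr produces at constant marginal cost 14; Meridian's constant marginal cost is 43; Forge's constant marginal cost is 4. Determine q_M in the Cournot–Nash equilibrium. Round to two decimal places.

Zephyr's profit: π_Z = (124 - 1.5Q)q_Z - (14q_Z). Setting ∂π_Z/∂q_Z = 0: 110 - 3q_Z - (3/2)(q_M + q_F) = 0.
Meridian's profit: π_M = (124 - 1.5Q)q_M - (43q_M). Setting ∂π_M/∂q_M = 0: 81 - 3q_M - (3/2)(q_Z + q_F) = 0.
Forge's first-order condition: 120 - 3q_F - (3/2)(q_Z + q_M) = 0.
Adding the 3 first-order conditions: 311 − 6Q = 0, so Q = 311/6.
Back-substituting: q_Z = (110 − 311/4)/(3/2) = 43/2, q_M = (81 − 311/4)/(3/2) = 13/6, q_F = (120 − 311/4)/(3/2) = 169/6.

2.17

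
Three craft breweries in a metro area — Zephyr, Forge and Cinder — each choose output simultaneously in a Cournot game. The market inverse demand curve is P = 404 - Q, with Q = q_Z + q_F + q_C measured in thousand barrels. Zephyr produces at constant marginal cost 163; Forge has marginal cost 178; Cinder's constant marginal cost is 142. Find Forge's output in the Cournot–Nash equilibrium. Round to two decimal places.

Zephyr's profit: π_Z = (404 - Q)q_Z - (163q_Z). Setting ∂π_Z/∂q_Z = 0: 241 - 2q_Z - (q_F + q_C) = 0.
Forge's profit: π_F = (404 - Q)q_F - (178q_F). Setting ∂π_F/∂q_F = 0: 226 - 2q_F - (q_Z + q_C) = 0.
Cinder's first-order condition: 262 - 2q_C - (q_Z + q_F) = 0.
Summing all 3 equations gives 729 − 4Q = 0, hence Q = 729/4.
Back-substituting: q_Z = (241 − 729/4) = 235/4, q_F = (226 − 729/4) = 175/4, q_C = (262 − 729/4) = 319/4.

43.75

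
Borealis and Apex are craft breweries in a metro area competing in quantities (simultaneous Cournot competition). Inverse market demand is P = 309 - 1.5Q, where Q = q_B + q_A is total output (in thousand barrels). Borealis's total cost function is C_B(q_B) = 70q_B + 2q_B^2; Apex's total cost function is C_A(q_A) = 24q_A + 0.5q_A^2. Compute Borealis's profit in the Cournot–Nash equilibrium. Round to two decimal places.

Borealis's profit: π_B = (309 - 1.5Q)q_B - (70q_B + 2q_B²). Setting ∂π_B/∂q_B = 0: 239 - 7q_B - (3/2)(q_A) = 0.
Apex's profit: π_A = (309 - 1.5Q)q_A - (24q_A + (1/2)q_A²). Setting ∂π_A/∂q_A = 0: 285 - 4q_A - (3/2)(q_B) = 0.
So q_B = (239 - (3/2)q_A)/7 and q_A = (285 - (3/2)q_B)/4.
Substituting one into the other gives q_B = 20.5243 and q_A = 63.5534.
Price P = 309 - (3/2)·84.0777 = 182.8835.
Borealis's profit: 182.8835·20.5243 - 70·20.5243 - 2·20.5243² = 1474.3601.

1474.36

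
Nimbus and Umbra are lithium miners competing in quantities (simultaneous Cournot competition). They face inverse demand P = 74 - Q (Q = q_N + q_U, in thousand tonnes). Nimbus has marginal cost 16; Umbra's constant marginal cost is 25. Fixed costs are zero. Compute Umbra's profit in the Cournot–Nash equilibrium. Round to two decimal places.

177.78

Nimbus's profit: π_N = (74 - Q)q_N - (16q_N). Setting ∂π_N/∂q_N = 0: 58 - 2q_N - (q_U) = 0.
Umbra's profit: π_U = (74 - Q)q_U - (25q_U). Setting ∂π_U/∂q_U = 0: 49 - 2q_U - (q_N) = 0.
Rearranging gives the reaction functions q_N = (58 - q_U)/2 and q_U = (49 - q_N)/2.
Substituting one into the other gives q_N = 67/3 and q_U = 40/3.
Price P = 74 - 107/3 = 115/3.
Umbra's profit: (115/3 - 25)·(40/3) = 1600/9.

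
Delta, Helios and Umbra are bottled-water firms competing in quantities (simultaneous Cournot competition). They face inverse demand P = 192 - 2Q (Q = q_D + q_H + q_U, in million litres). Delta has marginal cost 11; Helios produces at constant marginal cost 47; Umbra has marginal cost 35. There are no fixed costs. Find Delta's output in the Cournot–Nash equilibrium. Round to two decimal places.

Delta's profit: π_D = (192 - 2Q)q_D - (11q_D). Setting ∂π_D/∂q_D = 0: 181 - 4q_D - 2(q_H + q_U) = 0.
Helios's profit: π_H = (192 - 2Q)q_H - (47q_H). Setting ∂π_H/∂q_H = 0: 145 - 4q_H - 2(q_D + q_U) = 0.
Umbra's profit: π_U = (192 - 2Q)q_U - (35q_U). Setting ∂π_U/∂q_U = 0: 157 - 4q_U - 2(q_D + q_H) = 0.
Summing all 3 equations gives 483 − 8Q = 0, hence Q = 483/8.
Back-substituting: q_D = (181 − 483/4)/2 = 241/8, q_H = (145 − 483/4)/2 = 97/8, q_U = (157 − 483/4)/2 = 145/8.

30.13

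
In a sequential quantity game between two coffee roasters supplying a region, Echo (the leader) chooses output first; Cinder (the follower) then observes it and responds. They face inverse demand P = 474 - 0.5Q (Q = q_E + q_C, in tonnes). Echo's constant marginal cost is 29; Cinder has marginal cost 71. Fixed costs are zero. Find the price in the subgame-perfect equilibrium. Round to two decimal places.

150.75

The follower Cinder best-responds to any q_E: π_C = (474 - 0.5Q)q_C - 71q_C.
Setting the follower's marginal profit to zero, 403 - (1/2)q_E - q_C = 0, i.e. q_C = (403 - (1/2)q_E).
The leader anticipates this reaction. Substituting into P = 474 - 0.5Q gives P = 545/2 - (1/4)q_E, so π_E = (545/2 - (1/4)q_E)q_E - 29q_E.
Leader FOC: 487/2 - (1/2)q_E = 0, so q_E = 487.
Then q_C = (403 - (1/2)·487) = 319/2.
Total output Q = 1293/2, so price P = 474 - (1/2)·(1293/2) = 603/4.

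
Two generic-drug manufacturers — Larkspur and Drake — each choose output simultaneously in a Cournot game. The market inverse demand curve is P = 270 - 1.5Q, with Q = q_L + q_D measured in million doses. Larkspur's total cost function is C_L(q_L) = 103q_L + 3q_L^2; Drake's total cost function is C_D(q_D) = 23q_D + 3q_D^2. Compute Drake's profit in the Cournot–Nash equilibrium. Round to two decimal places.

Larkspur's profit: π_L = (270 - 1.5Q)q_L - (103q_L + 3q_L²). Setting ∂π_L/∂q_L = 0: 167 - 9q_L - (3/2)(q_D) = 0.
Drake's first-order condition: 247 - 9q_D - (3/2)(q_L) = 0.
Rearranging gives the reaction functions q_L = (167 - (3/2)q_D)/9 and q_D = (247 - (3/2)q_L)/9.
Solving the pair: q_L = 302/21, q_D = 526/21.
Price P = 270 - (3/2)·(276/7) = 1476/7.
Drake's profit: (1476/7)·(526/21) - 23·(526/21) - 3(526/21)² = 2823.2245.

2823.22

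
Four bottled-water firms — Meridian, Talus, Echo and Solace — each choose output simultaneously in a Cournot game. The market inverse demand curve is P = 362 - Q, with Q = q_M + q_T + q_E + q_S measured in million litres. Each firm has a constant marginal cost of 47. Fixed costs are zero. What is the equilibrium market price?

A representative firm's profit is π_i = q_i(362 - Q) - 47q_i.
Setting ∂π_i/∂q_i = 0 with rivals' quantities fixed: 315 - 2q_i - Σ_{j≠i} q_j = 0.
With identical firms every q_j equals q_i, so Σ_{j≠i} q_j = 3q_i and 315 = 5q_i, giving q_i = 63.
Total output Q = 252, so price P = 362 - 252 = 110.

110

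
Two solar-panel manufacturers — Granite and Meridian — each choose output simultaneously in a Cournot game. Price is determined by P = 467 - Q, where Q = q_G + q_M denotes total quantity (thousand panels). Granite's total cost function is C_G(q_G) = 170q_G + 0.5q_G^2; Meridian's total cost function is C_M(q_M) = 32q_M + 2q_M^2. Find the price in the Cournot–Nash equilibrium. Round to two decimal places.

Granite's profit: π_G = (467 - Q)q_G - (170q_G + (1/2)q_G²). Setting ∂π_G/∂q_G = 0: 297 - 3q_G - (q_M) = 0.
Meridian's profit: π_M = (467 - Q)q_M - (32q_M + 2q_M²). Setting ∂π_M/∂q_M = 0: 435 - 6q_M - (q_G) = 0.
Best responses: q_G = (297 - q_M)/3, q_M = (435 - q_G)/6.
Solving the pair: q_G = 1347/17, q_M = 1008/17.
Total output Q = 138.5294, so price P = 467 - 138.5294 = 328.4706.

328.47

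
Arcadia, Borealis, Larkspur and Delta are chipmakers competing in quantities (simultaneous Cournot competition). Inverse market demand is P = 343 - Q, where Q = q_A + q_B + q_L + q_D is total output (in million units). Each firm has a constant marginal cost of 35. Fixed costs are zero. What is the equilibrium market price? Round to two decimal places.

A representative firm's profit is π_i = q_i(343 - Q) - 35q_i.
Setting ∂π_i/∂q_i = 0 with rivals' quantities fixed: 308 - 2q_i - Σ_{j≠i} q_j = 0.
By symmetry each firm produces the same amount; substituting Σ_{j≠i} q_j = 3q_i yields q_i = 308/5.
Total output Q = 1232/5, so price P = 343 - 1232/5 = 483/5.

96.60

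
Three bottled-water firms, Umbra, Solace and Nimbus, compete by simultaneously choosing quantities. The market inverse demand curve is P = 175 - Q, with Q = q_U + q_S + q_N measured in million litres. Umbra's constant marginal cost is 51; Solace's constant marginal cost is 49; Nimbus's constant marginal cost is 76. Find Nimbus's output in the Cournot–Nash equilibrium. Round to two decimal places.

11.75

Umbra's profit: π_U = (175 - Q)q_U - (51q_U). Setting ∂π_U/∂q_U = 0: 124 - 2q_U - (q_S + q_N) = 0.
Solace's first-order condition: 126 - 2q_S - (q_U + q_N) = 0.
Nimbus's profit: π_N = (175 - Q)q_N - (76q_N). Setting ∂π_N/∂q_N = 0: 99 - 2q_N - (q_U + q_S) = 0.
Adding the 3 first-order conditions: 349 − 4Q = 0, so Q = 349/4.
Back-substituting: q_U = (124 − 349/4) = 147/4, q_S = (126 − 349/4) = 155/4, q_N = (99 − 349/4) = 47/4.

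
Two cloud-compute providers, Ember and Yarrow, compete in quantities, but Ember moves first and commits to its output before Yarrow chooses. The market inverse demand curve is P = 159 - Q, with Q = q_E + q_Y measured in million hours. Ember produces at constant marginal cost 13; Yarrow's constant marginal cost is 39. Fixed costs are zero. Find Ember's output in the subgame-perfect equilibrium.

86

Solve by backward induction. Given q_E, the follower Yarrow maximises π_Y = (159 - q_E - q_Y)q_Y - 39q_Y.
Follower FOC: 120 - q_E - 2q_Y = 0, so q_Y(q_E) = (120 - q_E)/2.
The leader anticipates this reaction. Substituting into P = 159 - Q gives P = 99 - (1/2)q_E, so π_E = (99 - (1/2)q_E)q_E - 13q_E.
Leader FOC: 86 - q_E = 0, so q_E = 86.
Then q_Y = (120 - 86)/2 = 17.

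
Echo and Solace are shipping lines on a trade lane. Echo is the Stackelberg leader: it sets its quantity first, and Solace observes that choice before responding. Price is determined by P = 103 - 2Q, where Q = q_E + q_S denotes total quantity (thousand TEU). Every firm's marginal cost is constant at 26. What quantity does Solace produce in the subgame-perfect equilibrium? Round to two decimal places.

The follower Solace best-responds to any q_E: π_S = (103 - 2Q)q_S - 26q_S.
Follower FOC: 77 - 2q_E - 4q_S = 0, so q_S(q_E) = (77 - 2q_E)/4.
Echo substitutes q_S(q_E) into its own profit: π_E = q_E(103 - 2q_E - (77 - 2q_E)/2) - 26q_E = (129/2 - q_E)q_E - 26q_E.
Leader FOC: 77/2 - 2q_E = 0, so q_E = 77/4.
Then q_S = (77 - 2·(77/4))/4 = 77/8.

9.63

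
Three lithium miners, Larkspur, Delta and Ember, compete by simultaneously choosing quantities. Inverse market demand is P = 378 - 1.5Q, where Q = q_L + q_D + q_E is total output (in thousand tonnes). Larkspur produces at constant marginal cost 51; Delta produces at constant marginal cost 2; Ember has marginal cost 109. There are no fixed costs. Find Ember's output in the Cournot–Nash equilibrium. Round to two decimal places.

Larkspur's profit: π_L = (378 - 1.5Q)q_L - (51q_L). Setting ∂π_L/∂q_L = 0: 327 - 3q_L - (3/2)(q_D + q_E) = 0.
Delta's first-order condition: 376 - 3q_D - (3/2)(q_L + q_E) = 0.
Ember's first-order condition: 269 - 3q_E - (3/2)(q_L + q_D) = 0.
Summing all 3 equations gives 972 − 6Q = 0, hence Q = 162.
Back-substituting: q_L = (327 − 243)/(3/2) = 56, q_D = (376 − 243)/(3/2) = 266/3, q_E = (269 − 243)/(3/2) = 52/3.

17.33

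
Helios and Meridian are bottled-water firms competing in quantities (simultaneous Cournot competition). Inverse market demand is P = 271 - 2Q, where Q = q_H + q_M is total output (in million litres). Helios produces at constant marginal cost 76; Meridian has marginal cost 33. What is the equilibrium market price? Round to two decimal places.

126.67

Helios's profit: π_H = (271 - 2Q)q_H - (76q_H). Setting ∂π_H/∂q_H = 0: 195 - 4q_H - 2(q_M) = 0.
Meridian's profit: π_M = (271 - 2Q)q_M - (33q_M). Setting ∂π_M/∂q_M = 0: 238 - 4q_M - 2(q_H) = 0.
Best responses: q_H = (195 - 2q_M)/4, q_M = (238 - 2q_H)/4.
Substituting one into the other gives q_H = 76/3 and q_M = 281/6.
Total output Q = 433/6, so price P = 271 - 2·(433/6) = 380/3.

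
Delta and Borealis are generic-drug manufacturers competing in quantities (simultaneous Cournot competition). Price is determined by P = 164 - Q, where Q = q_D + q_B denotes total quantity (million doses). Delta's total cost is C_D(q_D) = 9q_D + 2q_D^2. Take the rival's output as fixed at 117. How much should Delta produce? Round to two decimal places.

6.33

With the rival's output fixed at 117, Delta's profit is π_D = (164 - 117 - q_D)q_D - (9q_D + 2q_D²) = (47 - q_D)q_D - (9q_D + 2q_D²).
∂π_D/∂q_D = 38 - 6q_D = 0, so q_D = 19/3.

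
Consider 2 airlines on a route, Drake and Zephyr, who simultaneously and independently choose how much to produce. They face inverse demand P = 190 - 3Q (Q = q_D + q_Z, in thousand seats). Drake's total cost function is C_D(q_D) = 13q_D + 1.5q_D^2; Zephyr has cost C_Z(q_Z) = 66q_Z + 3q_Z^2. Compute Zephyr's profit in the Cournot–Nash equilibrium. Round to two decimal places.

209.50

Drake's profit: π_D = (190 - 3Q)q_D - (13q_D + (3/2)q_D²). Setting ∂π_D/∂q_D = 0: 177 - 9q_D - 3(q_Z) = 0.
Zephyr's profit: π_Z = (190 - 3Q)q_Z - (66q_Z + 3q_Z²). Setting ∂π_Z/∂q_Z = 0: 124 - 12q_Z - 3(q_D) = 0.
Best responses: q_D = (177 - 3q_Z)/9, q_Z = (124 - 3q_D)/12.
Solving the pair: q_D = 584/33, q_Z = 65/11.
Price P = 190 - 3·(779/33) = 1311/11.
Zephyr's profit: (1311/11)·(65/11) - 66·(65/11) - 3(65/11)² = 209.5041.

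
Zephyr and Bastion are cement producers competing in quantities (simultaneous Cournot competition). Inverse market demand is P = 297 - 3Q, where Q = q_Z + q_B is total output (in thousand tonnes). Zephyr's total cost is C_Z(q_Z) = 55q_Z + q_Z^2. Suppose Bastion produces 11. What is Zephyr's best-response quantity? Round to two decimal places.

With the rival's output fixed at 11, Zephyr's profit is π_Z = (297 - 3·11 - 3q_Z)q_Z - (55q_Z + q_Z²) = (264 - 3q_Z)q_Z - (55q_Z + q_Z²).
∂π_Z/∂q_Z = 209 - 8q_Z = 0, so q_Z = 209/8.

26.13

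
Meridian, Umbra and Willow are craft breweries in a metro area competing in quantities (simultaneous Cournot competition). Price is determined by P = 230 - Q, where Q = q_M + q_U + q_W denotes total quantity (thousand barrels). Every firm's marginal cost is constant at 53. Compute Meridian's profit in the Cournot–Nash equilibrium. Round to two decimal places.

Each firm earns π_i = (230 - Q)q_i - 53q_i.
First-order condition (treating rivals' output as given): 177 - 2q_i - Σ_{j≠i} q_j = 0.
With identical firms every q_j equals q_i, so Σ_{j≠i} q_j = 2q_i and 177 = 4q_i, giving q_i = 177/4.
Price P = 230 - 531/4 = 389/4.
Meridian's profit: (389/4 - 53)·(177/4) = 1958.0625.

1958.06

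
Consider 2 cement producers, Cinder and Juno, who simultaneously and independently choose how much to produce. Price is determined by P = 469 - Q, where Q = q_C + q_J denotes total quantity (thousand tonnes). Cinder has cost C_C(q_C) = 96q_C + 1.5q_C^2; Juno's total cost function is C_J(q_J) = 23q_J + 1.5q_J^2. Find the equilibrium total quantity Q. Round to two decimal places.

136.50

Cinder's profit: π_C = (469 - Q)q_C - (96q_C + (3/2)q_C²). Setting ∂π_C/∂q_C = 0: 373 - 5q_C - (q_J) = 0.
Juno's profit: π_J = (469 - Q)q_J - (23q_J + (3/2)q_J²). Setting ∂π_J/∂q_J = 0: 446 - 5q_J - (q_C) = 0.
Best responses: q_C = (373 - q_J)/5, q_J = (446 - q_C)/5.
Substituting one into the other gives q_C = 473/8 and q_J = 619/8.
Total output Q = 473/8 + 619/8 = 273/2.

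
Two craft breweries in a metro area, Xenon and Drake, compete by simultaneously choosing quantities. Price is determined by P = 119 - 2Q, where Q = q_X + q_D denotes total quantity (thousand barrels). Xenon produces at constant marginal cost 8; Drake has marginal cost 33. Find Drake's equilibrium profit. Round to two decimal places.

206.72

Xenon's profit: π_X = (119 - 2Q)q_X - (8q_X). Setting ∂π_X/∂q_X = 0: 111 - 4q_X - 2(q_D) = 0.
Drake's profit: π_D = (119 - 2Q)q_D - (33q_D). Setting ∂π_D/∂q_D = 0: 86 - 4q_D - 2(q_X) = 0.
So q_X = (111 - 2q_D)/4 and q_D = (86 - 2q_X)/4.
Substituting one into the other gives q_X = 68/3 and q_D = 61/6.
Price P = 119 - 2·(197/6) = 160/3.
Drake's profit: (160/3 - 33)·(61/6) = 206.7222.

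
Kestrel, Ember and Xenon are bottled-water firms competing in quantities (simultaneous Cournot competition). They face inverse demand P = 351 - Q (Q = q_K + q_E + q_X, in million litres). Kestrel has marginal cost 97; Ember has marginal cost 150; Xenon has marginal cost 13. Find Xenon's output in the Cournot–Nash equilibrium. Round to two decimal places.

139.75

Kestrel's profit: π_K = (351 - Q)q_K - (97q_K). Setting ∂π_K/∂q_K = 0: 254 - 2q_K - (q_E + q_X) = 0.
Ember's profit: π_E = (351 - Q)q_E - (150q_E). Setting ∂π_E/∂q_E = 0: 201 - 2q_E - (q_K + q_X) = 0.
Xenon's first-order condition: 338 - 2q_X - (q_K + q_E) = 0.
Adding the 3 conditions: 793 − 2Q − 2Q = 0, i.e. Q = 793/4.
Back-substituting: q_K = (254 − 793/4) = 223/4, q_E = (201 − 793/4) = 11/4, q_X = (338 − 793/4) = 559/4.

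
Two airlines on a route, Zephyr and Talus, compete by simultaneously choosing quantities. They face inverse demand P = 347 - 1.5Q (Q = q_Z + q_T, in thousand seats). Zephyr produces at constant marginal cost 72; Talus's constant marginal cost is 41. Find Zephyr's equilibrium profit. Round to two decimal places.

Zephyr's profit: π_Z = (347 - 1.5Q)q_Z - (72q_Z). Setting ∂π_Z/∂q_Z = 0: 275 - 3q_Z - (3/2)(q_T) = 0.
Talus's profit: π_T = (347 - 1.5Q)q_T - (41q_T). Setting ∂π_T/∂q_T = 0: 306 - 3q_T - (3/2)(q_Z) = 0.
So q_Z = (275 - (3/2)q_T)/3 and q_T = (306 - (3/2)q_Z)/3.
Solving the pair: q_Z = 488/9, q_T = 674/9.
Price P = 347 - (3/2)·(1162/9) = 460/3.
Zephyr's profit: (460/3 - 72)·(488/9) = 4410.0741.

4410.07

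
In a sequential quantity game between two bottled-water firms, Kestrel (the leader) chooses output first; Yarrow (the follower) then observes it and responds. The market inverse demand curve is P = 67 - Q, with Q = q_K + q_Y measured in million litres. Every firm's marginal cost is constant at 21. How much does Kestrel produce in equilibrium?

The follower Yarrow best-responds to any q_K: π_Y = (67 - Q)q_Y - 21q_Y.
∂π_Y/∂q_Y = 46 - q_K - 2q_Y = 0 gives the reaction function q_Y = (46 - q_K)/2.
Kestrel substitutes q_Y(q_K) into its own profit: π_K = q_K(67 - q_K - (46 - q_K)/2) - 21q_K = (44 - (1/2)q_K)q_K - 21q_K.
Leader FOC: 23 - q_K = 0, so q_K = 23.
Then q_Y = (46 - 23)/2 = 23/2.

23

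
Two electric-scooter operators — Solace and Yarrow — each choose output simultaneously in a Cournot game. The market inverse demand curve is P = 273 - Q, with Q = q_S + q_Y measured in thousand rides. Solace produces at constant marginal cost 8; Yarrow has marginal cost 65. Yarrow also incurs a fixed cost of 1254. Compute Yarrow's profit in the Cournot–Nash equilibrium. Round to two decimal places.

1279.44

Solace's profit: π_S = (273 - Q)q_S - (8q_S). Setting ∂π_S/∂q_S = 0: 265 - 2q_S - (q_Y) = 0.
Yarrow's first-order condition: 208 - 2q_Y - (q_S) = 0.
So q_S = (265 - q_Y)/2 and q_Y = (208 - q_S)/2.
Substituting one into the other gives q_S = 322/3 and q_Y = 151/3.
Price P = 273 - 473/3 = 346/3.
Yarrow's profit: (346/3 - 65)·(151/3) - 1254 = 1279.4444.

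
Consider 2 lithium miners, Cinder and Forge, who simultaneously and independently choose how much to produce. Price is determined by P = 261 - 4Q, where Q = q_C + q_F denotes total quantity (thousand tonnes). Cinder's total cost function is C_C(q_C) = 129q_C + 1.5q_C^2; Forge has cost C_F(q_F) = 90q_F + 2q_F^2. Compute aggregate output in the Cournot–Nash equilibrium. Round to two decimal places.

Cinder's profit: π_C = (261 - 4Q)q_C - (129q_C + (3/2)q_C²). Setting ∂π_C/∂q_C = 0: 132 - 11q_C - 4(q_F) = 0.
Forge's first-order condition: 171 - 12q_F - 4(q_C) = 0.
Best responses: q_C = (132 - 4q_F)/11, q_F = (171 - 4q_C)/12.
Substituting one into the other gives q_C = 225/29 and q_F = 1353/116.
Total output Q = 225/29 + 1353/116 = 19.4224.

19.42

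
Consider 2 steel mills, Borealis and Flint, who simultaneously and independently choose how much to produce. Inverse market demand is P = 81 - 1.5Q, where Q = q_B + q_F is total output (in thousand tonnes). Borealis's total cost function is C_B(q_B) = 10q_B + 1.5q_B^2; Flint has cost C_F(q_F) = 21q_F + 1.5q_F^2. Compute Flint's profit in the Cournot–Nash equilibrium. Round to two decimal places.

169.25

Borealis's profit: π_B = (81 - 1.5Q)q_B - (10q_B + (3/2)q_B²). Setting ∂π_B/∂q_B = 0: 71 - 6q_B - (3/2)(q_F) = 0.
Flint's first-order condition: 60 - 6q_F - (3/2)(q_B) = 0.
Best responses: q_B = (71 - (3/2)q_F)/6, q_F = (60 - (3/2)q_B)/6.
Solving the pair: q_B = 448/45, q_F = 338/45.
Price P = 81 - (3/2)·(262/15) = 274/5.
Flint's profit: (274/5)·(338/45) - 21·(338/45) - (3/2)(338/45)² = 169.2504.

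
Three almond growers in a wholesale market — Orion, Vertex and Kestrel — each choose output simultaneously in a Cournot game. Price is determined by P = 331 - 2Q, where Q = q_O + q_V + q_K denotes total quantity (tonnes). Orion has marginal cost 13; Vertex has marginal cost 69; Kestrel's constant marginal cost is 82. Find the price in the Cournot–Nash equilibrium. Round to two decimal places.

123.75

Orion's profit: π_O = (331 - 2Q)q_O - (13q_O). Setting ∂π_O/∂q_O = 0: 318 - 4q_O - 2(q_V + q_K) = 0.
Vertex's first-order condition: 262 - 4q_V - 2(q_O + q_K) = 0.
Kestrel's first-order condition: 249 - 4q_K - 2(q_O + q_V) = 0.
Adding the 3 conditions: 829 − 4Q − 4Q = 0, i.e. Q = 829/8.
Back-substituting: q_O = (318 − 829/4)/2 = 443/8, q_V = (262 − 829/4)/2 = 219/8, q_K = (249 − 829/4)/2 = 167/8.
Total output Q = 829/8, so price P = 331 - 2·(829/8) = 495/4.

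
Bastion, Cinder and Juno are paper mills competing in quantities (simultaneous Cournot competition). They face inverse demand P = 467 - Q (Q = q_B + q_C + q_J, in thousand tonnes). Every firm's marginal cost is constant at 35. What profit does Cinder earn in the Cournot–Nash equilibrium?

Each firm earns π_i = (467 - Q)q_i - 35q_i.
First-order condition (treating rivals' output as given): 432 - 2q_i - Σ_{j≠i} q_j = 0.
With identical firms every q_j equals q_i, so Σ_{j≠i} q_j = 2q_i and 432 = 4q_i, giving q_i = 108.
Price P = 467 - 324 = 143.
Cinder's profit: (143 - 35)·108 = 11664.

11664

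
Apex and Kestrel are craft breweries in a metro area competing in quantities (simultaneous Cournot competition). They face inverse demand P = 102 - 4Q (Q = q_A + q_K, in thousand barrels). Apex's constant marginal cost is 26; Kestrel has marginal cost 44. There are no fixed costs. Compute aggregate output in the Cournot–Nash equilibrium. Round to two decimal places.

Apex's profit: π_A = (102 - 4Q)q_A - (26q_A). Setting ∂π_A/∂q_A = 0: 76 - 8q_A - 4(q_K) = 0.
Kestrel's first-order condition: 58 - 8q_K - 4(q_A) = 0.
So q_A = (76 - 4q_K)/8 and q_K = (58 - 4q_A)/8.
Solving the pair: q_A = 47/6, q_K = 10/3.
Total output Q = 47/6 + 10/3 = 67/6.

11.17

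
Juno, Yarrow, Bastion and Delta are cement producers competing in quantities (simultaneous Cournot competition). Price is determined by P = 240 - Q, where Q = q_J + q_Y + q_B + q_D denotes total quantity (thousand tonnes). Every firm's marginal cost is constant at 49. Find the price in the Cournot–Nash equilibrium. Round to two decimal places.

A representative firm's profit is π_i = q_i(240 - Q) - 49q_i.
First-order condition (treating rivals' output as given): 191 - 2q_i - Σ_{j≠i} q_j = 0.
By symmetry each firm produces the same amount; substituting Σ_{j≠i} q_j = 3q_i yields q_i = 191/5.
Total output Q = 764/5, so price P = 240 - 764/5 = 436/5.

87.20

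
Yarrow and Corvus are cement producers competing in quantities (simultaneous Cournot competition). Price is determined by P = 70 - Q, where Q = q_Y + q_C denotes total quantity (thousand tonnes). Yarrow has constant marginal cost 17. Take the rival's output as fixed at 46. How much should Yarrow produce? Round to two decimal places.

3.50

With the rival's output fixed at 46, Yarrow's profit is π_Y = (70 - 46 - q_Y)q_Y - (17q_Y) = (24 - q_Y)q_Y - (17q_Y).
∂π_Y/∂q_Y = 7 - 2q_Y = 0, so q_Y = 7/2.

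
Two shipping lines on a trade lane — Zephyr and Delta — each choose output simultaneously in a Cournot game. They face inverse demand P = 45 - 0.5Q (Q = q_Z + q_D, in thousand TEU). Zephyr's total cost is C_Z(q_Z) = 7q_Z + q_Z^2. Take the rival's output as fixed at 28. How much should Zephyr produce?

With the rival's output fixed at 28, Zephyr's profit is π_Z = (45 - (1/2)·28 - (1/2)q_Z)q_Z - (7q_Z + q_Z²) = (31 - (1/2)q_Z)q_Z - (7q_Z + q_Z²).
∂π_Z/∂q_Z = 24 - 3q_Z = 0, so q_Z = 8.

8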